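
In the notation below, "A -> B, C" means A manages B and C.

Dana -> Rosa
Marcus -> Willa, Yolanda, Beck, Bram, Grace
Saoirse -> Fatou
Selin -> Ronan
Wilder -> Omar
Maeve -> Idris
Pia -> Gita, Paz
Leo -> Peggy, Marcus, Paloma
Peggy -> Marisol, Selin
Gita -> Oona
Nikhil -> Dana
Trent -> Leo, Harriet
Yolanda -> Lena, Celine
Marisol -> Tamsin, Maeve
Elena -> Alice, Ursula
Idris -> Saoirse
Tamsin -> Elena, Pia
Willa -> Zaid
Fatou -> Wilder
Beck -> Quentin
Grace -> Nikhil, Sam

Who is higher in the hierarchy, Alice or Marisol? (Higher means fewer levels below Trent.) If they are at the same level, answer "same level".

Alice is 6 levels below Trent; Marisol is 3. Marisol is higher.

Marisol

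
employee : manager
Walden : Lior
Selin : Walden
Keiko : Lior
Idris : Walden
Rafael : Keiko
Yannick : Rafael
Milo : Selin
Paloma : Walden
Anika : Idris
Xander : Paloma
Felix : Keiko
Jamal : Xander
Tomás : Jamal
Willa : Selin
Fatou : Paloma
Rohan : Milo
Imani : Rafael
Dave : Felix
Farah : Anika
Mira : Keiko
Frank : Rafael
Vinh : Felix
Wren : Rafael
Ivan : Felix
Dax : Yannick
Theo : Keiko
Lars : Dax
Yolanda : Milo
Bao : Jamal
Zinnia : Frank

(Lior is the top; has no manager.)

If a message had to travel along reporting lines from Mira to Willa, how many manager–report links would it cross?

Mira is 2 levels below Lior, and Willa is 3 levels below Lior (their lowest common manager). The shortest path runs up from Mira to Lior and back down to Willa: 2 + 3 = 5 links.

5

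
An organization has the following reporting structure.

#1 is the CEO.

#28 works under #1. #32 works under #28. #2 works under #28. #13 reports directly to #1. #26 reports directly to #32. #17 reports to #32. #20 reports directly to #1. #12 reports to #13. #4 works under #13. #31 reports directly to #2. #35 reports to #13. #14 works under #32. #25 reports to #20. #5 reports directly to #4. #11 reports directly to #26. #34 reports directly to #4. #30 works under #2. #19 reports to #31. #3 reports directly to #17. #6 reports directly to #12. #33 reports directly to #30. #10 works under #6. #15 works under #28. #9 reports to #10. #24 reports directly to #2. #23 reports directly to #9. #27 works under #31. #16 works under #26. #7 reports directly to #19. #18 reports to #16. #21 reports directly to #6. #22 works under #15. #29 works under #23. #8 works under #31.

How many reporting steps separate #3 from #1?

Chain from #3 up to #1: #3 → #17 → #32 → #28 → #1. That is 4 steps up, so #3 is 4 levels below #1.

4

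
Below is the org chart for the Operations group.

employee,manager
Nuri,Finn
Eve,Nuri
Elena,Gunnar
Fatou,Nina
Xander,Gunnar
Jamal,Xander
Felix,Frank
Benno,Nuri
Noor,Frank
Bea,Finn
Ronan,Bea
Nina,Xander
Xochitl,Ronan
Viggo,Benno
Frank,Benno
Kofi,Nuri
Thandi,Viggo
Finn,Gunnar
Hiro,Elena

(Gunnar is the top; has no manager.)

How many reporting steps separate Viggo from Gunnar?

4

Chain from Viggo up to Gunnar: Viggo → Benno → Nuri → Finn → Gunnar. That is 4 steps up, so Viggo is 4 levels below Gunnar.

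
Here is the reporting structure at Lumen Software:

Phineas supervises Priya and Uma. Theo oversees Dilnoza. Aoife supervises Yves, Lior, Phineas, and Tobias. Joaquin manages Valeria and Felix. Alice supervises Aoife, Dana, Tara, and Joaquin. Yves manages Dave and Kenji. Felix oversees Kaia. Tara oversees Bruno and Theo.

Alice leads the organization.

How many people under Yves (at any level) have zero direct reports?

The people in Yves's organization with no one reporting to them are Kenji, Dave. That is 2.

2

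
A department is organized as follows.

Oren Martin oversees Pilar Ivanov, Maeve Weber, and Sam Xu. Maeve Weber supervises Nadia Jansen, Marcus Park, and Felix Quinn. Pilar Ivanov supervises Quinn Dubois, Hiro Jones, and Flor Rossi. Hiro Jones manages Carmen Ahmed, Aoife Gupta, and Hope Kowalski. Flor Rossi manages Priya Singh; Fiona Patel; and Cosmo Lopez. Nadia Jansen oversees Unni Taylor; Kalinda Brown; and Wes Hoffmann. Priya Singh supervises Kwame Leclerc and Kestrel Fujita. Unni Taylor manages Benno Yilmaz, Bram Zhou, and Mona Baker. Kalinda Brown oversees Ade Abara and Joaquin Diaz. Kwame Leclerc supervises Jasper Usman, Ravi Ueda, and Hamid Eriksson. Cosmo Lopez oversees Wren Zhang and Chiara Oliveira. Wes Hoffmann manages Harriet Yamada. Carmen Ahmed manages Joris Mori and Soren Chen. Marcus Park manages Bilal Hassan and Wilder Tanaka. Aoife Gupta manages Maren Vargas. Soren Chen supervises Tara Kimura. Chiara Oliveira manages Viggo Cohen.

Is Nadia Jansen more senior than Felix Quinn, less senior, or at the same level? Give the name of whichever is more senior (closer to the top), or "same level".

same level

Both Nadia Jansen and Felix Quinn are 2 levels below Oren Martin.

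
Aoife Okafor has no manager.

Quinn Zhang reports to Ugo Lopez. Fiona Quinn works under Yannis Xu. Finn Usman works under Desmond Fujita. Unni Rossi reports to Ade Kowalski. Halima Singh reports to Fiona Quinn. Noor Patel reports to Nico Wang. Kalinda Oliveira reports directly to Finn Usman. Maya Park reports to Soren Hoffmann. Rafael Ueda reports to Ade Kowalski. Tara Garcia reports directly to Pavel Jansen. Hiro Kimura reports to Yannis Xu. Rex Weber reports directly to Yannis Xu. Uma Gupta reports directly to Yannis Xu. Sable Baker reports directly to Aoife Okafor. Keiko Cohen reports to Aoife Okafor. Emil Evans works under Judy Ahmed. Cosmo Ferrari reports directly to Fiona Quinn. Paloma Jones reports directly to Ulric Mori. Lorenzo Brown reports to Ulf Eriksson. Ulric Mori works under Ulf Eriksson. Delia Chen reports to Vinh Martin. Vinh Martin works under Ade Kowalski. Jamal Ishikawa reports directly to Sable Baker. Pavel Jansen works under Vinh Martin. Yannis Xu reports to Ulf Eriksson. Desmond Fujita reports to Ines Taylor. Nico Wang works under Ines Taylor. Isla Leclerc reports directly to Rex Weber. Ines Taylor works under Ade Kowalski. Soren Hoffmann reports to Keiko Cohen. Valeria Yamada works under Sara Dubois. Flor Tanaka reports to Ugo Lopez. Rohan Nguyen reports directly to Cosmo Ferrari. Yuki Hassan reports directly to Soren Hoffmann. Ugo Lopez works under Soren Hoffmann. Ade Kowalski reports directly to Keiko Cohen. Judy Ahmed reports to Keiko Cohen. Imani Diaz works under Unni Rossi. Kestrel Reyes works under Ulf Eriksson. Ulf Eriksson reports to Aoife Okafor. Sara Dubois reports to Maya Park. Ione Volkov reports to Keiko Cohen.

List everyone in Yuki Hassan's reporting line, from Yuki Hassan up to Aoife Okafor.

Yuki Hassan reports to Soren Hoffmann. Soren Hoffmann reports to Keiko Cohen. Keiko Cohen reports to Aoife Okafor. Aoife Okafor is at the top.

Yuki Hassan -> Soren Hoffmann -> Keiko Cohen -> Aoife Okafor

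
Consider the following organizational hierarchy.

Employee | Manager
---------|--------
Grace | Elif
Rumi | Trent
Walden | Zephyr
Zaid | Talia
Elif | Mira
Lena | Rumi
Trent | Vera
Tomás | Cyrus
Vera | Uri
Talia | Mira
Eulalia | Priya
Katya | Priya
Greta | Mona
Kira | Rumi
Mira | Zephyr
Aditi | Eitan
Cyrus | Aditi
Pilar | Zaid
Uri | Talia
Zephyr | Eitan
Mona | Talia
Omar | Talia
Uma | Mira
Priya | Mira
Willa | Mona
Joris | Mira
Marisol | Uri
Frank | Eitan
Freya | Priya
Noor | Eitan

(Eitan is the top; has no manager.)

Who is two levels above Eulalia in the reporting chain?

Eulalia reports to Priya, and Priya reports to Mira. So Eulalia's skip-level manager is Mira.

Mira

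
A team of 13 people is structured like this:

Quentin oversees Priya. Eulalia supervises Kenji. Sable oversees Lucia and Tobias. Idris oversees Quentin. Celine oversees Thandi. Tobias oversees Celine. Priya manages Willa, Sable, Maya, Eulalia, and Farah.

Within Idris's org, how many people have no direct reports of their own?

6

The people in Idris's organization with no one reporting to them are Farah, Kenji, Maya, Thandi, Lucia, Willa. That is 6.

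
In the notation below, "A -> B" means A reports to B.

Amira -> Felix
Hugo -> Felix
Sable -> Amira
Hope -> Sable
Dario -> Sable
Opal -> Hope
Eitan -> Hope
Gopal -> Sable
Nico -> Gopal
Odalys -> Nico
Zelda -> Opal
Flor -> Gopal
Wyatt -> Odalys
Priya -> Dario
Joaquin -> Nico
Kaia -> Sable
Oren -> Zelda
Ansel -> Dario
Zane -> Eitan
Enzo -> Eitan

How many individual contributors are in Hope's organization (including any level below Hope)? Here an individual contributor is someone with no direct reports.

3

The people in Hope's organization with no one reporting to them are Enzo, Zane, Oren. That is 3.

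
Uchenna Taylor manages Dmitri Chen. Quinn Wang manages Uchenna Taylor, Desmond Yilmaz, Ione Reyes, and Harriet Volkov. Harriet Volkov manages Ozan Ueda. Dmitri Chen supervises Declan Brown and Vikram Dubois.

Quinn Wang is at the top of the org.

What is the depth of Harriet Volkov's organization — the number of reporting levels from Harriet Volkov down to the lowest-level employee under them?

The longest chain under Harriet Volkov runs Harriet Volkov → Ozan Ueda, which is 1 level below Harriet Volkov.

1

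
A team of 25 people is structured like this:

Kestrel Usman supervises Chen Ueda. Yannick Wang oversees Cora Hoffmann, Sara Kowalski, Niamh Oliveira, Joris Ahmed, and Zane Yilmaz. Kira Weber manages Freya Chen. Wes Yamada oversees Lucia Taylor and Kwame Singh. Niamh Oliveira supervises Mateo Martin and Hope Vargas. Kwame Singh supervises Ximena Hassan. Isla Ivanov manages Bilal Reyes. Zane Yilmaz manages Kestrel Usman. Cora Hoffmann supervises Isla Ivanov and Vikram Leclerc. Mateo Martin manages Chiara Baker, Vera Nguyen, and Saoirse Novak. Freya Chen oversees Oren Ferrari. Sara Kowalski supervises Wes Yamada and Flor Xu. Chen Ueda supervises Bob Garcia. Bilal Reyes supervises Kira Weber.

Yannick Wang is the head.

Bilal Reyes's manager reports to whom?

Bilal Reyes reports to Isla Ivanov, and Isla Ivanov reports to Cora Hoffmann. So Bilal Reyes's skip-level manager is Cora Hoffmann.

Cora Hoffmann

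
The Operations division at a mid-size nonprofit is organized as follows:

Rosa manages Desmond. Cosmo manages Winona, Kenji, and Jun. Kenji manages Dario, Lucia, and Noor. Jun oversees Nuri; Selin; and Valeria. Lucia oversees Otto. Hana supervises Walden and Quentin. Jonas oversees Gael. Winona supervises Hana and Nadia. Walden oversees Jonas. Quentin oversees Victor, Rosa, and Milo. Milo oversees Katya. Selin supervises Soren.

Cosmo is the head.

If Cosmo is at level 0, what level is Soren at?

3

Chain from Soren up to Cosmo: Soren → Selin → Jun → Cosmo. That is 3 steps up, so Soren is 3 levels below Cosmo.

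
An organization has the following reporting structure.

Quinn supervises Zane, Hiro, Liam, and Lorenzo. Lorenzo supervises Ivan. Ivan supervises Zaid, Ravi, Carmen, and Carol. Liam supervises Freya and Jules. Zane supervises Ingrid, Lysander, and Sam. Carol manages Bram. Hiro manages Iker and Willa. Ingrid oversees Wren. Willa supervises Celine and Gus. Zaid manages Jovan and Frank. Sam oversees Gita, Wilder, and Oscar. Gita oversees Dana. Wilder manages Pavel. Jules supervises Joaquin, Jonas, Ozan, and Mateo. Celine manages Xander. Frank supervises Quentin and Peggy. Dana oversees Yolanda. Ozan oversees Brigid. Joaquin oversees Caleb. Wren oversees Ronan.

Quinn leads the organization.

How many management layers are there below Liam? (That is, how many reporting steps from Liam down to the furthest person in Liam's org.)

3

The longest chain under Liam runs Liam → Jules → Joaquin → Caleb, which is 3 levels below Liam.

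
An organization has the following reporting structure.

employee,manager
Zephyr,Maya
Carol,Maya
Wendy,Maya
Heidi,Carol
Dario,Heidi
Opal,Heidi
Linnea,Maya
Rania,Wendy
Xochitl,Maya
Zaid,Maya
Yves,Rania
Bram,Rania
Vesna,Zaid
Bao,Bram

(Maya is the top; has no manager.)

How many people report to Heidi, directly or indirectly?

Heidi directly manages Dario, Opal. Dario has no reports. Opal has no reports. So Heidi's organization is 2 direct reports plus everyone under them: 1 + 1 = 2.

2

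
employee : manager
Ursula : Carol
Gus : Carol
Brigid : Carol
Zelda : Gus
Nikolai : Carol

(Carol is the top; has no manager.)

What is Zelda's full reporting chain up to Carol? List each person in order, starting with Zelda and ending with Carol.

Zelda reports to Gus. Gus reports to Carol. Carol is at the top.

Zelda -> Gus -> Carol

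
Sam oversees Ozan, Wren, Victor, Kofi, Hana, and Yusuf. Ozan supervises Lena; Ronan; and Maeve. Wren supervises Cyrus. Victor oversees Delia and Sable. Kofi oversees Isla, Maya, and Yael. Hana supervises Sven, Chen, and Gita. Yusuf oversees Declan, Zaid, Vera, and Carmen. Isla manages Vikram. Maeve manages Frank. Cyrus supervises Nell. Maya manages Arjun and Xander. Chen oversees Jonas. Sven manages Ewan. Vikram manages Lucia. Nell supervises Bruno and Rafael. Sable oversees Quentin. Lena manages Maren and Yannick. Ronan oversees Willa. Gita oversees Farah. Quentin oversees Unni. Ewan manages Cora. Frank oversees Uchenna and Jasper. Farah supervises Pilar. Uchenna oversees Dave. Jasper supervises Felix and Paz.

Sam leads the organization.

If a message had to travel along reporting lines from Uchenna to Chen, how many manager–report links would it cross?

6

Uchenna is 4 levels below Sam, and Chen is 2 levels below Sam (their lowest common manager). The shortest path runs up from Uchenna to Sam and back down to Chen: 4 + 2 = 6 links.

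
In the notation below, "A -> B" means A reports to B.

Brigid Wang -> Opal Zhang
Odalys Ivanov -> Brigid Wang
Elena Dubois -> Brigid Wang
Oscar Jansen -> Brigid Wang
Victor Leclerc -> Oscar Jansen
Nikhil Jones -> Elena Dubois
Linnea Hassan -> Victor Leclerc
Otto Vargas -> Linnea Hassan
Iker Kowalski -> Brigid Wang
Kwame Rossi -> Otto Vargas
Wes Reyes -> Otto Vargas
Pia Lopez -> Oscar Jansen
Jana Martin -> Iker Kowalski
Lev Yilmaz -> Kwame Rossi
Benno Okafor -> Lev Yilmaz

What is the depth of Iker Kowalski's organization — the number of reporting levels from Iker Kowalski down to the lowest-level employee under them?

1

The longest chain under Iker Kowalski runs Iker Kowalski → Jana Martin, which is 1 level below Iker Kowalski.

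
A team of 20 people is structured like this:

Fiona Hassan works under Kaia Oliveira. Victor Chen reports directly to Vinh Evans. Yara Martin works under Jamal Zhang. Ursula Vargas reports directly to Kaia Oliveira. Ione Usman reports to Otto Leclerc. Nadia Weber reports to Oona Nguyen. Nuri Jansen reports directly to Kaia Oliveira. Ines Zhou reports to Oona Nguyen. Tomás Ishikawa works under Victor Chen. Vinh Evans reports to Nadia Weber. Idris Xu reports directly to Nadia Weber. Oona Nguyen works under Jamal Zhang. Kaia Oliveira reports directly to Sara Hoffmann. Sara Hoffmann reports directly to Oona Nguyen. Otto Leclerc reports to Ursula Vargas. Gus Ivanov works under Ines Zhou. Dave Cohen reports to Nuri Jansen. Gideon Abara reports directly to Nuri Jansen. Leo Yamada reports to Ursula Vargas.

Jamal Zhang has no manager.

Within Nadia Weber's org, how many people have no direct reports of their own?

The people in Nadia Weber's organization with no one reporting to them are Tomás Ishikawa, Idris Xu. That is 2.

2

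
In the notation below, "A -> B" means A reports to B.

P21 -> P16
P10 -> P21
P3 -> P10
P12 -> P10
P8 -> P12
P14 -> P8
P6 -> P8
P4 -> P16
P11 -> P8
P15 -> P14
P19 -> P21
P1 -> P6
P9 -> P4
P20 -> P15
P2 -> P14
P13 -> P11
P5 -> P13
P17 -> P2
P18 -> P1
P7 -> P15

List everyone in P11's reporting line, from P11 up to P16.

P11 reports to P8. P8 reports to P12. P12 reports to P10. P10 reports to P21. P21 reports to P16. P16 is at the top.

P11 -> P8 -> P12 -> P10 -> P21 -> P16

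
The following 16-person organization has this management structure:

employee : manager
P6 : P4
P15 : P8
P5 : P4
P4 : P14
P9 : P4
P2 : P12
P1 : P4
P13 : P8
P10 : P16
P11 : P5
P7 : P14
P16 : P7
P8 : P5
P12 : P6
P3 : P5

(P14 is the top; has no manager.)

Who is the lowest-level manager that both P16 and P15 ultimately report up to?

P16's chain of managers is P7, P14. P15's chain of managers is P8, P5, P4, P14. The first manager that appears in both chains is P14.

P14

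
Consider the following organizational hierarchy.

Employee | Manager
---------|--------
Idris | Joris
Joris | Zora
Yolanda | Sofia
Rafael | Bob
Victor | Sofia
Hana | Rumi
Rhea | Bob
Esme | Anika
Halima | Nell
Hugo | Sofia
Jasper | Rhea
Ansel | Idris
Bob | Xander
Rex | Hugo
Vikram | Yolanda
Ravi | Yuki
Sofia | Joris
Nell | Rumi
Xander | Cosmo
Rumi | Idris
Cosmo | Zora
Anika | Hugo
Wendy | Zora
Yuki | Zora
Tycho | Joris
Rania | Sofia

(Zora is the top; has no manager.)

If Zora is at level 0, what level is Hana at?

Chain from Hana up to Zora: Hana → Rumi → Idris → Joris → Zora. That is 4 steps up, so Hana is 4 levels below Zora.

4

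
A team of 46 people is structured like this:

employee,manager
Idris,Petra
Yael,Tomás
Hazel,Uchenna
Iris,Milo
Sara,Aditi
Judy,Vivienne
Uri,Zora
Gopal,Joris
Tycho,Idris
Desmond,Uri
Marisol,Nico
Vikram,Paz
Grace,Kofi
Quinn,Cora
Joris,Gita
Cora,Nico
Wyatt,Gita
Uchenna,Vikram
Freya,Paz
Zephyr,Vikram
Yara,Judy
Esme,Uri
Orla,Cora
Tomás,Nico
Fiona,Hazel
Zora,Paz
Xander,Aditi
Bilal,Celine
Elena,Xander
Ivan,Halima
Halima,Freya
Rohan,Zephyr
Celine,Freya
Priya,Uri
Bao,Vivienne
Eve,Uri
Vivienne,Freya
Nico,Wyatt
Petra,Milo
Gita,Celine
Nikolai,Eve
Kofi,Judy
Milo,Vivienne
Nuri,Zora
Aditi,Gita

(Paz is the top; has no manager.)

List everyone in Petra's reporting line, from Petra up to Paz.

Petra reports to Milo. Milo reports to Vivienne. Vivienne reports to Freya. Freya reports to Paz. Paz is at the top.

Petra -> Milo -> Vivienne -> Freya -> Paz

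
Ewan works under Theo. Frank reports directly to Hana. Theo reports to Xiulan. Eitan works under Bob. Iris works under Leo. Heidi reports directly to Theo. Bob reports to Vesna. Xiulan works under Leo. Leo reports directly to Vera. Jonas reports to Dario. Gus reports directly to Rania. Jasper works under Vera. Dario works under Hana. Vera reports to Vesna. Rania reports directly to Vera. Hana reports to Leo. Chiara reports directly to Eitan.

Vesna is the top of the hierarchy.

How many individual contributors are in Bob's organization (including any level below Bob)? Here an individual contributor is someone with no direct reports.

1

The only person in Bob's organization with no one reporting to them is Chiara. That is 1.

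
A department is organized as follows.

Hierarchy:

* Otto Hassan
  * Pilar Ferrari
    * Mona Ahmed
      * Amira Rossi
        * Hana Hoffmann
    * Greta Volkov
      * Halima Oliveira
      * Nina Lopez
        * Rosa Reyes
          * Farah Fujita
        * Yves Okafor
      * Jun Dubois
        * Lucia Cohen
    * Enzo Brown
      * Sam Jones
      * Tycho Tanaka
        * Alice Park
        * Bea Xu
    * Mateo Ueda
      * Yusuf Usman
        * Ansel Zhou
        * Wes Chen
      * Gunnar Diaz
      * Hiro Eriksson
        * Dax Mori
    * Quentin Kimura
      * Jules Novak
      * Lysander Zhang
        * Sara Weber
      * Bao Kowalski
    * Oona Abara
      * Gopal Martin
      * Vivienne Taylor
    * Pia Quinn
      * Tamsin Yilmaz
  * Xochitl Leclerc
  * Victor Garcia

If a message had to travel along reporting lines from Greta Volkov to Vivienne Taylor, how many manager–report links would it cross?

3

Greta Volkov is 1 level below Pilar Ferrari, and Vivienne Taylor is 2 levels below Pilar Ferrari (their lowest common manager). The shortest path runs up from Greta Volkov to Pilar Ferrari and back down to Vivienne Taylor: 1 + 2 = 3 links.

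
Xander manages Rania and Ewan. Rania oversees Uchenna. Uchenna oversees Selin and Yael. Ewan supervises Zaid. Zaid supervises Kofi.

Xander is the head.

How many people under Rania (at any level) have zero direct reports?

2

The people in Rania's organization with no one reporting to them are Yael, Selin. That is 2.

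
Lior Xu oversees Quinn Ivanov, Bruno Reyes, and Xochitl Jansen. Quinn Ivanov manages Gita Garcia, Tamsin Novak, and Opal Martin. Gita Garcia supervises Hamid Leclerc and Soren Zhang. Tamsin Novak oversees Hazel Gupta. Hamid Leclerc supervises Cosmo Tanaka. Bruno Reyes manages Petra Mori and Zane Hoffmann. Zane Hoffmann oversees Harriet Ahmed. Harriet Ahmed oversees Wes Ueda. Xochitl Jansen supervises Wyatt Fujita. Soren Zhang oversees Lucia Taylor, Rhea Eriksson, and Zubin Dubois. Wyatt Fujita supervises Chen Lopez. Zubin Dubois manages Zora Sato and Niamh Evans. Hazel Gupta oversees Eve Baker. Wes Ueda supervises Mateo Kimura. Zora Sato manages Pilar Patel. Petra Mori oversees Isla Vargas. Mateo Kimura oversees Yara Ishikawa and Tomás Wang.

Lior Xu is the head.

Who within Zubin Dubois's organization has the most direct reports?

Direct-report counts within Zubin Dubois's organization: Zubin Dubois has 2; Zora Sato has 1. The largest is 2, held by Zubin Dubois.

Zubin Dubois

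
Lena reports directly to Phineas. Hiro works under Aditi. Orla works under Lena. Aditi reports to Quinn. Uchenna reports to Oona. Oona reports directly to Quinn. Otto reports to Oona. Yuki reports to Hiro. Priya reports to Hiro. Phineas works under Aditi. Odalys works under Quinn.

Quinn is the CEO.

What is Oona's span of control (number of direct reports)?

2

Oona directly manages Uchenna, Otto. That is 2 direct reports.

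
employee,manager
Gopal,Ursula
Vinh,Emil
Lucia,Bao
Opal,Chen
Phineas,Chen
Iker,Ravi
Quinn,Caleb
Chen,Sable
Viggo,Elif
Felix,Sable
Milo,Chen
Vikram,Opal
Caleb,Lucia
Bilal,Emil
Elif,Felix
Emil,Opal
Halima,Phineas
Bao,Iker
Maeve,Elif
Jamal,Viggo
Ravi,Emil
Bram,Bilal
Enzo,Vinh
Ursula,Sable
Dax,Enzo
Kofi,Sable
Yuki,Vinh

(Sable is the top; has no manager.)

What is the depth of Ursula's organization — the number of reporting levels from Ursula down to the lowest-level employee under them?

The longest chain under Ursula runs Ursula → Gopal, which is 1 level below Ursula.

1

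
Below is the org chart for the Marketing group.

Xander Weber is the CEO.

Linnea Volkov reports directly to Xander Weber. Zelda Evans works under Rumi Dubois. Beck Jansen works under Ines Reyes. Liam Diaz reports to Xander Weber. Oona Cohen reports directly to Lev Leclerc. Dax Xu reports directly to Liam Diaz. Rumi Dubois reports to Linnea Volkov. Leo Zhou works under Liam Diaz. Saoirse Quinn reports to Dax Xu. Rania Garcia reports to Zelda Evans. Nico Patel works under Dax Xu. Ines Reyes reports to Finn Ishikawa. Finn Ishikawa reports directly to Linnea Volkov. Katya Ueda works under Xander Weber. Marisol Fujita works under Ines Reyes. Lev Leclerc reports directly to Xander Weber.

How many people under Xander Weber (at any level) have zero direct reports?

8

The people in Xander Weber's organization with no one reporting to them are Rania Garcia, Marisol Fujita, Beck Jansen, Oona Cohen, Nico Patel, Saoirse Quinn, Leo Zhou, Katya Ueda. That is 8.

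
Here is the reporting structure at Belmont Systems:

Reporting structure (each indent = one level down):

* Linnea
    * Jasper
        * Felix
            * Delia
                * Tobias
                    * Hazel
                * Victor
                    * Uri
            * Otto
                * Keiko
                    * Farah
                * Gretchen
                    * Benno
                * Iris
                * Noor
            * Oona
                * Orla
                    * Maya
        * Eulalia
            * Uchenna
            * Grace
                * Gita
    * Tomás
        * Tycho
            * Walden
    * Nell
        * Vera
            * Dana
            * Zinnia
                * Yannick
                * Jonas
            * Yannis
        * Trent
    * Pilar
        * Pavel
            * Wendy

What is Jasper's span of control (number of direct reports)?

2

Jasper directly manages Felix, Eulalia. That is 2 direct reports.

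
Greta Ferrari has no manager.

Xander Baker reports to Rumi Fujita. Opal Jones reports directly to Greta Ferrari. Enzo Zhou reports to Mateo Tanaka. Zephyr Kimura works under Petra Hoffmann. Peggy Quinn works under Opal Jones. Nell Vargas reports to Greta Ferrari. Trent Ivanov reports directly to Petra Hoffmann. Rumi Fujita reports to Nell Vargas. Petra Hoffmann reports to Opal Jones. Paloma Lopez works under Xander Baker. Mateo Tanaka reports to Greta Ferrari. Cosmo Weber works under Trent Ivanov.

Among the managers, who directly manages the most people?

Direct-report counts: Greta Ferrari has 3; Mateo Tanaka has 1; Nell Vargas has 1; Rumi Fujita has 1; Xander Baker has 1; Opal Jones has 2; Petra Hoffmann has 2; Trent Ivanov has 1. The largest is 3, held by Greta Ferrari.

Greta Ferrari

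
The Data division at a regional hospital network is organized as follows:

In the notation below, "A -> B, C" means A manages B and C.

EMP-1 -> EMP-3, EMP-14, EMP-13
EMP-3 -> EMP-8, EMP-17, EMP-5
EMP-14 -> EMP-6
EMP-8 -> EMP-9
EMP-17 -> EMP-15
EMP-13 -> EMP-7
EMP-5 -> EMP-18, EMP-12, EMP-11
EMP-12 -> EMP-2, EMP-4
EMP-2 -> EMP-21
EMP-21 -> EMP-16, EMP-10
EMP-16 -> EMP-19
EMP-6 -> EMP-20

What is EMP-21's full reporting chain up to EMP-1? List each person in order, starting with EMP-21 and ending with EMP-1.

EMP-21 -> EMP-2 -> EMP-12 -> EMP-5 -> EMP-3 -> EMP-1

EMP-21 reports to EMP-2. EMP-2 reports to EMP-12. EMP-12 reports to EMP-5. EMP-5 reports to EMP-3. EMP-3 reports to EMP-1. EMP-1 is at the top.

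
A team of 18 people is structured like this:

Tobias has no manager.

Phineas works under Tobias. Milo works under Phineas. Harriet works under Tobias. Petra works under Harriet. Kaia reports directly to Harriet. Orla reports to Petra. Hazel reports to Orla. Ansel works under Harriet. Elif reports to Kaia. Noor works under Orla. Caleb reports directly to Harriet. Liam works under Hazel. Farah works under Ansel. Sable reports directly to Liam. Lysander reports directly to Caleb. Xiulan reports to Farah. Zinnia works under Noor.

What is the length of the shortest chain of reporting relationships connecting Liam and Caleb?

5

Liam is 4 levels below Harriet, and Caleb is 1 level below Harriet (their lowest common manager). The shortest path runs up from Liam to Harriet and back down to Caleb: 4 + 1 = 5 links.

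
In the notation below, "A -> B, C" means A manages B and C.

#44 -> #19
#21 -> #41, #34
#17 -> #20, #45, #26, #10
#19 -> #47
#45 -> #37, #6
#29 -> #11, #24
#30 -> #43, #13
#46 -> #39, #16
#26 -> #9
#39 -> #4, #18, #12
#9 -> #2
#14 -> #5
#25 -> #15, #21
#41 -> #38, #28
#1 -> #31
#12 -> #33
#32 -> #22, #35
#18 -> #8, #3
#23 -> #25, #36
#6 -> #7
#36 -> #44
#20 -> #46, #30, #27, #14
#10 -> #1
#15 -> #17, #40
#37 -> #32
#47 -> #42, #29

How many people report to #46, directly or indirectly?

8

#46 directly manages #39, #16. Under #39: #12, #33, #18, #3, #8, #4 (6). #16 has no reports. So #46's organization is 2 direct reports plus everyone under them: 7 + 1 = 8.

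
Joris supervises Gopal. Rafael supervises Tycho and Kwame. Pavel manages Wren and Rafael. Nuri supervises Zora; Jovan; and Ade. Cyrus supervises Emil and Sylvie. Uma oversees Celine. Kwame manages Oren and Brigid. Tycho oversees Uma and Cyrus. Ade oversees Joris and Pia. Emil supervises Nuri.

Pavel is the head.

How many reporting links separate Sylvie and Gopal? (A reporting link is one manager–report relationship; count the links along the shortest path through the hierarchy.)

6

Sylvie is 1 level below Cyrus, and Gopal is 5 levels below Cyrus (their lowest common manager). The shortest path runs up from Sylvie to Cyrus and back down to Gopal: 1 + 5 = 6 links.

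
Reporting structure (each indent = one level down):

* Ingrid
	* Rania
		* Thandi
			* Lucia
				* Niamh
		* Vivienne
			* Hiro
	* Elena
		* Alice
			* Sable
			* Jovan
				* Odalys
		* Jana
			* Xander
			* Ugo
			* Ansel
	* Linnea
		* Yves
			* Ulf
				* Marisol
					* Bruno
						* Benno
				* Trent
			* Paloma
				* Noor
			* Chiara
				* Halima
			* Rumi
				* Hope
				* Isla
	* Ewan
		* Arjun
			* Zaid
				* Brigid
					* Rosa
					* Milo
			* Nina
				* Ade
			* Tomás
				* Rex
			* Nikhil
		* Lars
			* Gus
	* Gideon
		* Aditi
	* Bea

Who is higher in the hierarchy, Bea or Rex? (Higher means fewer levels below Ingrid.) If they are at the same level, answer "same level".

Bea

Bea is 1 level below Ingrid; Rex is 4. Bea is higher.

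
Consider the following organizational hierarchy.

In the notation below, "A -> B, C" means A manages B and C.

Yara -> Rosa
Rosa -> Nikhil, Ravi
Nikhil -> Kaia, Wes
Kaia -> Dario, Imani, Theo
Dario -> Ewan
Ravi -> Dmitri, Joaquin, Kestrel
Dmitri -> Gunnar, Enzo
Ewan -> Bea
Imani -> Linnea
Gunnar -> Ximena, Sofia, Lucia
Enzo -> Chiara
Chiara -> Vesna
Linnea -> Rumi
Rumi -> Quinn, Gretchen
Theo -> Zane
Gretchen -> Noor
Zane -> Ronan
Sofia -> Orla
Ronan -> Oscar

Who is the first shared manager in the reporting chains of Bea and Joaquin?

Rosa

Bea's chain of managers is Ewan, Dario, Kaia, Nikhil, Rosa, Yara. Joaquin's chain of managers is Ravi, Rosa, Yara. The first manager that appears in both chains is Rosa.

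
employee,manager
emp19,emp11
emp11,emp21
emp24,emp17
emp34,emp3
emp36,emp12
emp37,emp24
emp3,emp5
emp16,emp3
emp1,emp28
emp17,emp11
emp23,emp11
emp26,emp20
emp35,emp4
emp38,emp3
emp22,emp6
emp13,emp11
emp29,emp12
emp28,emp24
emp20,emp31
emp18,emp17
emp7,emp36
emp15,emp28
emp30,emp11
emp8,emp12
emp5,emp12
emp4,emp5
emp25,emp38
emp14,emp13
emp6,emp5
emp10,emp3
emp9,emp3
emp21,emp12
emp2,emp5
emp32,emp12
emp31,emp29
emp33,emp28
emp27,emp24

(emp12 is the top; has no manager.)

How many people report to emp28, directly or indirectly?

3

emp28 directly manages emp1, emp33, emp15. emp1 has no reports. emp33 has no reports. emp15 has no reports. So emp28's organization is 3 direct reports plus everyone under them: 1 + 1 + 1 = 3.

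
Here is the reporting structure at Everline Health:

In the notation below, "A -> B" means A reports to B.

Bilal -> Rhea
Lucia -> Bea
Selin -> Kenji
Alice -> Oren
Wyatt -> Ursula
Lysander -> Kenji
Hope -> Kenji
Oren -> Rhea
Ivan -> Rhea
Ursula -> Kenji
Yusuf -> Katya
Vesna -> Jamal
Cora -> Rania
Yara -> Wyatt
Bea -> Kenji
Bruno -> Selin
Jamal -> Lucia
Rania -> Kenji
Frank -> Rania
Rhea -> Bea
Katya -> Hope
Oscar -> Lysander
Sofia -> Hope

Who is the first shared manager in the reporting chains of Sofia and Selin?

Kenji

Sofia's chain of managers is Hope, Kenji. Selin's chain of managers is Kenji. The first manager that appears in both chains is Kenji.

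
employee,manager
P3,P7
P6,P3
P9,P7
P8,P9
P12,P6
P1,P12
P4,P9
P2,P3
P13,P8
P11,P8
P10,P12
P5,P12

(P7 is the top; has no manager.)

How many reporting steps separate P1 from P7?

4

Chain from P1 up to P7: P1 → P12 → P6 → P3 → P7. That is 4 steps up, so P1 is 4 levels below P7.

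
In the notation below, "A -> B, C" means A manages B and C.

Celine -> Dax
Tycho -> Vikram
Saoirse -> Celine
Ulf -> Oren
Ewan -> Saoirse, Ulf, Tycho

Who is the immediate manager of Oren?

Ulf

Oren reports directly to Ulf.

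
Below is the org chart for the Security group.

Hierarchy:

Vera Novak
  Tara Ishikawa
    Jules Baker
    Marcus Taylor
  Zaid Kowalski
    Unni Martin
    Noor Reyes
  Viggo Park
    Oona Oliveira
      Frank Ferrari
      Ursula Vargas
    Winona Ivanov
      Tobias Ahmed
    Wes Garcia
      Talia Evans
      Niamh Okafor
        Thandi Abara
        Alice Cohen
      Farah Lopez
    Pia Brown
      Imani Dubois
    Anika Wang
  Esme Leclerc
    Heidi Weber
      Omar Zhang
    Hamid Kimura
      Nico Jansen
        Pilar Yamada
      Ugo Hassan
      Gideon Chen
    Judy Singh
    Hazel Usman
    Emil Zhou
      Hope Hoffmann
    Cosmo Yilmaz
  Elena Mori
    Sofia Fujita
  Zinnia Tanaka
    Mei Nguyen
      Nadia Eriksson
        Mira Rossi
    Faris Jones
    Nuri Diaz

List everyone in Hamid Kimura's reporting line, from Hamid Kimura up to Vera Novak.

Hamid Kimura reports to Esme Leclerc. Esme Leclerc reports to Vera Novak. Vera Novak is at the top.

Hamid Kimura -> Esme Leclerc -> Vera Novak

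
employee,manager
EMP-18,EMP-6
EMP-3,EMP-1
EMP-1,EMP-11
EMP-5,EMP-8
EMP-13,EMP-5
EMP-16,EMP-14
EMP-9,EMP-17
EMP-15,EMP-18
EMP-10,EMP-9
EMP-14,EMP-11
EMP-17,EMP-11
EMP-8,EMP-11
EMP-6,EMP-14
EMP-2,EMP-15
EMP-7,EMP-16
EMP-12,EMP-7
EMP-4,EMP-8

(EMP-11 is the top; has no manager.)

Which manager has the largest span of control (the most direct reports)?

EMP-11

Direct-report counts: EMP-11 has 4; EMP-8 has 2; EMP-5 has 1; EMP-17 has 1; EMP-9 has 1; EMP-14 has 2; EMP-16 has 1; EMP-7 has 1; EMP-6 has 1; EMP-18 has 1; EMP-15 has 1; EMP-1 has 1. The largest is 4, held by EMP-11.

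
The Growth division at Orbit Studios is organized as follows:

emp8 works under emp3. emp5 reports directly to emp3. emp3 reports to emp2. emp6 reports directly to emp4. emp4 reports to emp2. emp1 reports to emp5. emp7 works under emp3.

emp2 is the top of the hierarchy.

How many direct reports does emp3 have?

3

emp3 directly manages emp8, emp7, emp5. That is 3 direct reports.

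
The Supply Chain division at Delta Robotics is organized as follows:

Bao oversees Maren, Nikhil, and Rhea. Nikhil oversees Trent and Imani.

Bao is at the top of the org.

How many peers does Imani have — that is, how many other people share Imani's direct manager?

1

Imani reports to Nikhil. Nikhil's other direct reports are Trent — 1 peer.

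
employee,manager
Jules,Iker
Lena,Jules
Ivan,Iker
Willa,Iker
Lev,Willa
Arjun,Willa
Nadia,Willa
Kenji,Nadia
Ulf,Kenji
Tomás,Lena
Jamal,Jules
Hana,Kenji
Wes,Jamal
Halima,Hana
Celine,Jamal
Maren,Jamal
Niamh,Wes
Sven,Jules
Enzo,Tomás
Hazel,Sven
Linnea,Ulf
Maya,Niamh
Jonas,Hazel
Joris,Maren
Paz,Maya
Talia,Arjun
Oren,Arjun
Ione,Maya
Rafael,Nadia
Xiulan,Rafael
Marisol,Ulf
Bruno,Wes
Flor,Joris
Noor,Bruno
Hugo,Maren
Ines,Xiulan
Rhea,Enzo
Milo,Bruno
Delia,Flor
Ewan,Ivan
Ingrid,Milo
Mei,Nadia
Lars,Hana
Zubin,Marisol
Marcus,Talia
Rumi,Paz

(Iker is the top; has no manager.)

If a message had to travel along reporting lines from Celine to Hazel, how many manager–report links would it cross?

4

Celine is 2 levels below Jules, and Hazel is 2 levels below Jules (their lowest common manager). The shortest path runs up from Celine to Jules and back down to Hazel: 2 + 2 = 4 links.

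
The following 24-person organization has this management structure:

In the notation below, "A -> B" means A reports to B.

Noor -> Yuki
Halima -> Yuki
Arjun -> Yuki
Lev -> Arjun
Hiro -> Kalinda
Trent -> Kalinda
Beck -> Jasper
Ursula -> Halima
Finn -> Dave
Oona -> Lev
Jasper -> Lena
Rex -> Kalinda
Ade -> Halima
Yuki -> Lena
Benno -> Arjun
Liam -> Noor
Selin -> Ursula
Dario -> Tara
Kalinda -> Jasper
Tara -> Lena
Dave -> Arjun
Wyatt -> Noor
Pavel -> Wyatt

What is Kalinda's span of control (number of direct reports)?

3

Kalinda directly manages Rex, Trent, Hiro. That is 3 direct reports.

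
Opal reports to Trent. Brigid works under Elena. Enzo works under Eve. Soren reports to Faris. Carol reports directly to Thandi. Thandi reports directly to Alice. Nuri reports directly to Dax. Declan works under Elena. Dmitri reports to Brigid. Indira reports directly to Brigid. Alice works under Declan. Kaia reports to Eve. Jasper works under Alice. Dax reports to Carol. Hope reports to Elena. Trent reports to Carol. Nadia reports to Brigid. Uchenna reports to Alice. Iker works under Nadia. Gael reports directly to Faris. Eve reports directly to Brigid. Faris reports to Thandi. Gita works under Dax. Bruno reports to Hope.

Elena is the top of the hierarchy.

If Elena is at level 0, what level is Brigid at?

Chain from Brigid up to Elena: Brigid → Elena. That is 1 step up, so Brigid is 1 level below Elena.

1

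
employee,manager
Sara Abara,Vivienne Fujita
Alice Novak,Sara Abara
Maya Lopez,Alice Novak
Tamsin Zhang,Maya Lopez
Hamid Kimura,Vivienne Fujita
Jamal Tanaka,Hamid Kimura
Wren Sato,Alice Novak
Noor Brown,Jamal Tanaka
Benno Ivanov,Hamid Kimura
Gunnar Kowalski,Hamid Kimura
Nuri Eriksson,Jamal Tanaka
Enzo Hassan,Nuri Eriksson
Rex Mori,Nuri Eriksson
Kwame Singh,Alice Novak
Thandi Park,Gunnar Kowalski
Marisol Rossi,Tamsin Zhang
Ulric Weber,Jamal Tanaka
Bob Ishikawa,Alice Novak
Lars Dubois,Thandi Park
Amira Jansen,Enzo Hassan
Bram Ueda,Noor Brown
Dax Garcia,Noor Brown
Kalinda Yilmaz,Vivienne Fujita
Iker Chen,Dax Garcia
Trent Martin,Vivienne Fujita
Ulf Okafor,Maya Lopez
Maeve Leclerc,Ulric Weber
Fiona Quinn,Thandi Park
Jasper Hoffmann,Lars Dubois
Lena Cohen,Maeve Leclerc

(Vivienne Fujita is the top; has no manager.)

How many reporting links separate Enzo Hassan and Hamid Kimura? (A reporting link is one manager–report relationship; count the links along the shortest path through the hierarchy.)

Enzo Hassan is in Hamid Kimura's organization: the chain from Enzo Hassan up to Hamid Kimura is Enzo Hassan → Nuri Eriksson → Jamal Tanaka → Hamid Kimura, which is 3 links.

3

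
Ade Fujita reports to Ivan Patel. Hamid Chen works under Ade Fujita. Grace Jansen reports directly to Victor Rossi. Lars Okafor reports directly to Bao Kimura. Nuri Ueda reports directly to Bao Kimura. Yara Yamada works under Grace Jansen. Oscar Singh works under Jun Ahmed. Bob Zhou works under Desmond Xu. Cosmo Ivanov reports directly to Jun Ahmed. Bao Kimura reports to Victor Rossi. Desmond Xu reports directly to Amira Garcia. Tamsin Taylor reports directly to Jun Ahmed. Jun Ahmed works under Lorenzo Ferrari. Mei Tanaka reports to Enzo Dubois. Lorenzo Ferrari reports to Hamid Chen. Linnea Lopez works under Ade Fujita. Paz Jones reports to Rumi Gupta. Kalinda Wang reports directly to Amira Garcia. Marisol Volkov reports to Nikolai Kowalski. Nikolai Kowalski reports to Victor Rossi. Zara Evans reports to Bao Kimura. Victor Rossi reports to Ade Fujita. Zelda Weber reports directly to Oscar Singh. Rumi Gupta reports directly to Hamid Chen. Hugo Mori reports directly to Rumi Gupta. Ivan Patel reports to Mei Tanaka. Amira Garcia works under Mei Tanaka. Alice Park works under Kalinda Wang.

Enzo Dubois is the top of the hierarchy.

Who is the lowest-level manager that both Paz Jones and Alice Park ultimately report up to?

Paz Jones's chain of managers is Rumi Gupta, Hamid Chen, Ade Fujita, Ivan Patel, Mei Tanaka, Enzo Dubois. Alice Park's chain of managers is Kalinda Wang, Amira Garcia, Mei Tanaka, Enzo Dubois. The first manager that appears in both chains is Mei Tanaka.

Mei Tanaka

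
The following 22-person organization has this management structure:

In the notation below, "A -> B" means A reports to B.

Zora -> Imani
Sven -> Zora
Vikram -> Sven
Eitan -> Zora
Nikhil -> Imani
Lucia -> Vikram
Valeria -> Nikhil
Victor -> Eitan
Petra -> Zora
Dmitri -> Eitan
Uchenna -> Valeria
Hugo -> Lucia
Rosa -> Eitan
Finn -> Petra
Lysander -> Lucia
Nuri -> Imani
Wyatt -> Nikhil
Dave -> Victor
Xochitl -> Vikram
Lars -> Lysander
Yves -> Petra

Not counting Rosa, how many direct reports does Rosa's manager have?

Rosa reports to Eitan. Eitan's other direct reports are Victor, Dmitri — 2 peers.

2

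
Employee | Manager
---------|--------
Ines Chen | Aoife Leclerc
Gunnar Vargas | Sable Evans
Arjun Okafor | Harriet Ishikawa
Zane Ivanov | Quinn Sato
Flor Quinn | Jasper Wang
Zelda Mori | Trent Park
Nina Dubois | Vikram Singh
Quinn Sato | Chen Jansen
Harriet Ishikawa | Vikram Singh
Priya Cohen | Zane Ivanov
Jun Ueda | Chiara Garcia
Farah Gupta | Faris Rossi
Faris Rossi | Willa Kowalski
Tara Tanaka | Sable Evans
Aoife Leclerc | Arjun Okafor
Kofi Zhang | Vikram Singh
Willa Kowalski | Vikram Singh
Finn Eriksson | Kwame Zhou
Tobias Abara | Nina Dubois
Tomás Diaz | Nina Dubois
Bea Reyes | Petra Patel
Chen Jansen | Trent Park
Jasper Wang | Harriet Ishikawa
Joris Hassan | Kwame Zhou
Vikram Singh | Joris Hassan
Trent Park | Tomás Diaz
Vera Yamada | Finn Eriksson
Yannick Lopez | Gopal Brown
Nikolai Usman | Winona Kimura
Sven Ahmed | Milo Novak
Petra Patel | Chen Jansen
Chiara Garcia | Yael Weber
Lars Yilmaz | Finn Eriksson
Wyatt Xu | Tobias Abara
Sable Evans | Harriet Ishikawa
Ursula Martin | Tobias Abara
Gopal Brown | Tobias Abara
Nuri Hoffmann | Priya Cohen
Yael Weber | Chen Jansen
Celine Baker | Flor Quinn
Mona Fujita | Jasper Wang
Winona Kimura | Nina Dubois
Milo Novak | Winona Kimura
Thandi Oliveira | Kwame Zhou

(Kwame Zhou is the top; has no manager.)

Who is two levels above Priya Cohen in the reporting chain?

Priya Cohen reports to Zane Ivanov, and Zane Ivanov reports to Quinn Sato. So Priya Cohen's skip-level manager is Quinn Sato.

Quinn Sato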